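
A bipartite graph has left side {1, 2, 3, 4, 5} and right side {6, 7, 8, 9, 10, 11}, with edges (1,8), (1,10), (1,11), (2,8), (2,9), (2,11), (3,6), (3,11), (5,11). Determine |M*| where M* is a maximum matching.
4 (matching: (1,10), (2,9), (3,6), (5,11); upper bound min(|L|,|R|) = min(5,6) = 5)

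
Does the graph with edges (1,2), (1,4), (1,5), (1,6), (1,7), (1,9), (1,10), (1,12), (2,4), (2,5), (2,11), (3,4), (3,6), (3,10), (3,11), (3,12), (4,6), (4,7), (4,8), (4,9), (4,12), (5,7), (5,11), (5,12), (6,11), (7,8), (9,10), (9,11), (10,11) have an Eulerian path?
Yes (the graph is connected and exactly 2 vertices have odd degree: {3, 5}; any Eulerian path must start and end at those)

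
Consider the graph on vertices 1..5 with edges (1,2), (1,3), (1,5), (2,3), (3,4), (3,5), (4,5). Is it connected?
Yes (BFS from 1 visits [1, 2, 3, 5, 4] — all 5 vertices reached)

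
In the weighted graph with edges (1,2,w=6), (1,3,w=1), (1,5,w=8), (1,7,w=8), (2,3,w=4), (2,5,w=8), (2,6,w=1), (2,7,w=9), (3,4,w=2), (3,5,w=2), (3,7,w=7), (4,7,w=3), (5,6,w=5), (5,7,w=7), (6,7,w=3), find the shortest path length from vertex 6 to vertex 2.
1 (path: 6 -> 2; weights 1 = 1)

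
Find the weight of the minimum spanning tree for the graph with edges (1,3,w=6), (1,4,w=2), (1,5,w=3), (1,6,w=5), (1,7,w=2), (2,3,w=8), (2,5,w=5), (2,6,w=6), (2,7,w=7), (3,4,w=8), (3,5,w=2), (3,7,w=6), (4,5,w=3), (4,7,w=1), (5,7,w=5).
18 (MST edges: (1,5,w=3), (1,6,w=5), (1,7,w=2), (2,5,w=5), (3,5,w=2), (4,7,w=1); sum of weights 3 + 5 + 2 + 5 + 2 + 1 = 18)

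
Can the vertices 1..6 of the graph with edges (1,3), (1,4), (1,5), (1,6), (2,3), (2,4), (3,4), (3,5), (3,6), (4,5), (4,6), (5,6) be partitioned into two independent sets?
No (odd cycle of length 3: 3 -> 1 -> 5 -> 3)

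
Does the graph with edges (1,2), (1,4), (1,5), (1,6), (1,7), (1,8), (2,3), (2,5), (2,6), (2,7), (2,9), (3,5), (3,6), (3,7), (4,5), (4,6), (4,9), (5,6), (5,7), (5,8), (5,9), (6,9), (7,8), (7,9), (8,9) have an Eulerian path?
Yes — and in fact it has an Eulerian circuit (the graph is connected and all 9 vertices have even degree)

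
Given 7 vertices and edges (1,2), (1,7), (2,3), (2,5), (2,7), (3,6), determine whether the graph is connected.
No, it has 2 components: {1, 2, 3, 5, 6, 7}, {4}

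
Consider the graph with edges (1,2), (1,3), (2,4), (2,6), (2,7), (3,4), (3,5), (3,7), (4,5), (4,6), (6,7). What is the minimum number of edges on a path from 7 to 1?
2 (path: 7 -> 2 -> 1, 2 edges)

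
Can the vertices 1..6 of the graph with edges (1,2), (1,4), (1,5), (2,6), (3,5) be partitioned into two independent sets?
Yes. Partition: {1, 3, 6}, {2, 4, 5}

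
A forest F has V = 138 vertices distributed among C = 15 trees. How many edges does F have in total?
123 (Each of the 15 component trees on V_i vertices has V_i - 1 edges; summing gives V - C = 138 - 15 = 123)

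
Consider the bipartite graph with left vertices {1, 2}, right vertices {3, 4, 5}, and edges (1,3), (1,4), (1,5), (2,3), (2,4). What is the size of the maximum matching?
2 (matching: (1,5), (2,4); upper bound min(|L|,|R|) = min(2,3) = 2)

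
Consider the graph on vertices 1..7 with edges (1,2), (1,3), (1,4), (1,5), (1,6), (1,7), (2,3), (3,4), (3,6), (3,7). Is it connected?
Yes (BFS from 1 visits [1, 2, 3, 4, 5, 6, 7] — all 7 vertices reached)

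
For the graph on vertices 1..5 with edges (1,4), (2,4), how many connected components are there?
3 (components: {1, 2, 4}, {3}, {5})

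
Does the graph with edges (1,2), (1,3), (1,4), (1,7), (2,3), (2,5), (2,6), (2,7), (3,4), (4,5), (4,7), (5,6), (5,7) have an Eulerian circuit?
No (2 vertices have odd degree: {2, 3}; Eulerian circuit requires 0)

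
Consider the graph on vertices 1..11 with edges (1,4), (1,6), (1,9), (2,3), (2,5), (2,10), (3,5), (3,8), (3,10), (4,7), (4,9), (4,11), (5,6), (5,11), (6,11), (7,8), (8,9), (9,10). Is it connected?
Yes (BFS from 1 visits [1, 4, 6, 9, 7, 11, 5, 8, 10, 2, 3] — all 11 vertices reached)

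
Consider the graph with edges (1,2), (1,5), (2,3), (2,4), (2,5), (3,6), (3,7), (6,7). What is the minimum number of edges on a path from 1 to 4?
2 (path: 1 -> 2 -> 4, 2 edges)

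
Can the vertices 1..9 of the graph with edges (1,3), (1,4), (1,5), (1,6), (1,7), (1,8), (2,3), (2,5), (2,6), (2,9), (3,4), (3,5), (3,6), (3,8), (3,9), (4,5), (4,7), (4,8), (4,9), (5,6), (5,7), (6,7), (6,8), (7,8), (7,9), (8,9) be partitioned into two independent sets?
No (odd cycle of length 3: 8 -> 1 -> 3 -> 8)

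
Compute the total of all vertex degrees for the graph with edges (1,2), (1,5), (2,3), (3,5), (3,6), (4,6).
12 (handshake: sum of degrees = 2|E| = 2 x 6 = 12)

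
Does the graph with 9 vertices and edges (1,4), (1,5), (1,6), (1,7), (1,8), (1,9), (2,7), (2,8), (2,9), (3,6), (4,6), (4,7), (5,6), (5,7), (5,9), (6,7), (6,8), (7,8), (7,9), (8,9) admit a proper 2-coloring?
No (odd cycle of length 3: 5 -> 1 -> 6 -> 5)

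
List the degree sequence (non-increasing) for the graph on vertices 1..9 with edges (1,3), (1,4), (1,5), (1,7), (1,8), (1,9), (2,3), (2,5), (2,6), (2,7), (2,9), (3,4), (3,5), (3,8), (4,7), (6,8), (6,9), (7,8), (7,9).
[6, 5, 5, 5, 4, 4, 3, 3, 3] (degrees: deg(1)=6, deg(2)=5, deg(3)=5, deg(4)=3, deg(5)=3, deg(6)=3, deg(7)=5, deg(8)=4, deg(9)=4)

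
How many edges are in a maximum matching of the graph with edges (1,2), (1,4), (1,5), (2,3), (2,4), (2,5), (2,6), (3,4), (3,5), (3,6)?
3 (matching: (1,4), (2,6), (3,5); upper bound floor(n/2) = floor(6/2) = 3)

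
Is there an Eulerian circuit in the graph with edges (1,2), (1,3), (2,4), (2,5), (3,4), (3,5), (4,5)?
No (4 vertices have odd degree: {2, 3, 4, 5}; Eulerian circuit requires 0)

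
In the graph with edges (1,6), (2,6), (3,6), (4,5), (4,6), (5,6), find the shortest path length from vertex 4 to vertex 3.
2 (path: 4 -> 6 -> 3, 2 edges)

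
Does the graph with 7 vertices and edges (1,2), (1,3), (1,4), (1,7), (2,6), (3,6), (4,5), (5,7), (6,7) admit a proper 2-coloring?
Yes. Partition: {1, 5, 6}, {2, 3, 4, 7}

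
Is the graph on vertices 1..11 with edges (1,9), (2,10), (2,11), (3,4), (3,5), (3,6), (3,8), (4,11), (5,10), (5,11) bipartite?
Yes. Partition: {1, 2, 4, 5, 6, 7, 8}, {3, 9, 10, 11}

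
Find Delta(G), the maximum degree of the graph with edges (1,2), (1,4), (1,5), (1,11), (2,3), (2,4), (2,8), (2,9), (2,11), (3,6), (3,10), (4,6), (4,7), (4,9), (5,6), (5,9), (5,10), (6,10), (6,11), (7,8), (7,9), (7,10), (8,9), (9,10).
6 (attained at vertices 2, 9)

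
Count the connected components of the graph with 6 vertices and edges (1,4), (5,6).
4 (components: {1, 4}, {2}, {3}, {5, 6})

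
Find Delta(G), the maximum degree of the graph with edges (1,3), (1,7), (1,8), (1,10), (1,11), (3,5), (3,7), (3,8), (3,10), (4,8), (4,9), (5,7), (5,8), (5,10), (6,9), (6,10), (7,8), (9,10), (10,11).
6 (attained at vertex 10)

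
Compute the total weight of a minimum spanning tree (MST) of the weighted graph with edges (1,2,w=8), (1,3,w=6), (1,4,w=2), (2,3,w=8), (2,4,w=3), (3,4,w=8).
11 (MST edges: (1,3,w=6), (1,4,w=2), (2,4,w=3); sum of weights 6 + 2 + 3 = 11)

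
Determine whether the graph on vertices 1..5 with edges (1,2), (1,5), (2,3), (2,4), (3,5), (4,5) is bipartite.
Yes. Partition: {1, 3, 4}, {2, 5}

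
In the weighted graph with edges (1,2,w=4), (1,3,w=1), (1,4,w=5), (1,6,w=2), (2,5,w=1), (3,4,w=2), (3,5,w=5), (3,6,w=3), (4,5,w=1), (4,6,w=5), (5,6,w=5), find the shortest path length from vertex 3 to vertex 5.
3 (path: 3 -> 4 -> 5; weights 2 + 1 = 3)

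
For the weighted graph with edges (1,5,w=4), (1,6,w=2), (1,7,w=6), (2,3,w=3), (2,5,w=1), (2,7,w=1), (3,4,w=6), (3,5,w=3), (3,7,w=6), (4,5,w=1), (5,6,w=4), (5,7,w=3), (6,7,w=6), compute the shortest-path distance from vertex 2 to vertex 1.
5 (path: 2 -> 5 -> 1; weights 1 + 4 = 5)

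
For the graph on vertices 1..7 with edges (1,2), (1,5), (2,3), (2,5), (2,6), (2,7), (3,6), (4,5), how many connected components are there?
1 (components: {1, 2, 3, 4, 5, 6, 7})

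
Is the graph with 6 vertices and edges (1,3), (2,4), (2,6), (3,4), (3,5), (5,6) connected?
Yes (BFS from 1 visits [1, 3, 4, 5, 2, 6] — all 6 vertices reached)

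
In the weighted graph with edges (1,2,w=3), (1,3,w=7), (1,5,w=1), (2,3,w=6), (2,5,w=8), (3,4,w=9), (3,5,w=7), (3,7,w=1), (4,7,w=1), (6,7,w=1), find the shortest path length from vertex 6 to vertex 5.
9 (path: 6 -> 7 -> 3 -> 5; weights 1 + 1 + 7 = 9)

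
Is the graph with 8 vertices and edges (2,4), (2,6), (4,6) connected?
No, it has 6 components: {1}, {2, 4, 6}, {3}, {5}, {7}, {8}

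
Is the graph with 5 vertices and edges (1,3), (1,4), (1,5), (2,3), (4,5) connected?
Yes (BFS from 1 visits [1, 3, 4, 5, 2] — all 5 vertices reached)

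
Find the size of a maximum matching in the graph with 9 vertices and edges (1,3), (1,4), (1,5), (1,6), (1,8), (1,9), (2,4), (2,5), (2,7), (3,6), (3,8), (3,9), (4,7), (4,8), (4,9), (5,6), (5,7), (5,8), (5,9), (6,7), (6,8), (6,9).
4 (matching: (2,7), (3,8), (4,9), (5,6); upper bound floor(n/2) = floor(9/2) = 4)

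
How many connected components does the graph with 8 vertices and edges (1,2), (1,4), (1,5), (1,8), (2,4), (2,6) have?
3 (components: {1, 2, 4, 5, 6, 8}, {3}, {7})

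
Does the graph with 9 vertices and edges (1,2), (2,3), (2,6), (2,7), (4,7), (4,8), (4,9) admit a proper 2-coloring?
Yes. Partition: {1, 3, 5, 6, 7, 8, 9}, {2, 4}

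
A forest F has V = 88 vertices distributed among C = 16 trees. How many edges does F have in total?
72 (Each of the 16 component trees on V_i vertices has V_i - 1 edges; summing gives V - C = 88 - 16 = 72)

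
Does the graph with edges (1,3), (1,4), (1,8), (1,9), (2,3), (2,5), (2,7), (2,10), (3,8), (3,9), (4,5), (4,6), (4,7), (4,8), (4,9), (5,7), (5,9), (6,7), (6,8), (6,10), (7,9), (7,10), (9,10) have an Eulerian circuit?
Yes (the graph is connected and all 10 vertices have even degree)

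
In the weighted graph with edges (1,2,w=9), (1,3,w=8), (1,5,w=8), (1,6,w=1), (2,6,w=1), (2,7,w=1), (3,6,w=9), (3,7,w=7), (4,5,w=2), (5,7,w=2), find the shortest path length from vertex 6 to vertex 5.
4 (path: 6 -> 2 -> 7 -> 5; weights 1 + 1 + 2 = 4)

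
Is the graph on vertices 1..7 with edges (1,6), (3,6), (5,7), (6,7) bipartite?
Yes. Partition: {1, 2, 3, 4, 7}, {5, 6}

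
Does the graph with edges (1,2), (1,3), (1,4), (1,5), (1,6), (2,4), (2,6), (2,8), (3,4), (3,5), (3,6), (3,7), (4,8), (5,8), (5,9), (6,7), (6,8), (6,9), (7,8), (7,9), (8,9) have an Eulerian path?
Yes (the graph is connected and exactly 2 vertices have odd degree: {1, 3}; any Eulerian path must start and end at those)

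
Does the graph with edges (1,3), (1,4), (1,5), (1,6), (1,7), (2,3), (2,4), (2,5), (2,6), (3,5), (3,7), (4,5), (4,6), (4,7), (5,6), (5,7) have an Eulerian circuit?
No (2 vertices have odd degree: {1, 4}; Eulerian circuit requires 0)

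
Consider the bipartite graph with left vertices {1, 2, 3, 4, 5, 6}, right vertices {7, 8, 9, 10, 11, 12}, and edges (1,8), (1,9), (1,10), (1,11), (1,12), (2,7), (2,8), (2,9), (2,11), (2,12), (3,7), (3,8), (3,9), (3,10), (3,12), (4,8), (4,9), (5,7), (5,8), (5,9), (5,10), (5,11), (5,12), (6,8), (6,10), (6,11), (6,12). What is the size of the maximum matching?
6 (matching: (1,12), (2,11), (3,10), (4,9), (5,7), (6,8); upper bound min(|L|,|R|) = min(6,6) = 6)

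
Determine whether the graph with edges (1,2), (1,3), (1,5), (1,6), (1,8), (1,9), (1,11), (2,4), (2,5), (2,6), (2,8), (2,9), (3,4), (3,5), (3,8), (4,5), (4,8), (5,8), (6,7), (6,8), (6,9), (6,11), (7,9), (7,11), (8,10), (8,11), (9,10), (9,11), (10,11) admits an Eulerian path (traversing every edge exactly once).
No (4 vertices have odd degree: {1, 5, 7, 10}; Eulerian path requires 0 or 2)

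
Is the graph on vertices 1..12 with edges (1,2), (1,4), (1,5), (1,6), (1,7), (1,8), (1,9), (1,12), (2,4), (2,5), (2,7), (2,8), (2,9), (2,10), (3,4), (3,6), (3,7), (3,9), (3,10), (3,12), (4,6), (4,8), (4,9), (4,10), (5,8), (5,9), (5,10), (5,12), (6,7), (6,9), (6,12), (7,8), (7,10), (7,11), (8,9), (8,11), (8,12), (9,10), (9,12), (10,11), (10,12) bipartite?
No (odd cycle of length 3: 7 -> 1 -> 2 -> 7)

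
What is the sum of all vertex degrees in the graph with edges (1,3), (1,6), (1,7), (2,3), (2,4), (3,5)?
12 (handshake: sum of degrees = 2|E| = 2 x 6 = 12)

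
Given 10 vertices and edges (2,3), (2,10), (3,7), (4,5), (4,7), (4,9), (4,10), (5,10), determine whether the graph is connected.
No, it has 4 components: {1}, {2, 3, 4, 5, 7, 9, 10}, {6}, {8}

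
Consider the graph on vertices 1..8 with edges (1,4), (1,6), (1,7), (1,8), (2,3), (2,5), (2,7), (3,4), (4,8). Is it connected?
Yes (BFS from 1 visits [1, 4, 6, 7, 8, 3, 2, 5] — all 8 vertices reached)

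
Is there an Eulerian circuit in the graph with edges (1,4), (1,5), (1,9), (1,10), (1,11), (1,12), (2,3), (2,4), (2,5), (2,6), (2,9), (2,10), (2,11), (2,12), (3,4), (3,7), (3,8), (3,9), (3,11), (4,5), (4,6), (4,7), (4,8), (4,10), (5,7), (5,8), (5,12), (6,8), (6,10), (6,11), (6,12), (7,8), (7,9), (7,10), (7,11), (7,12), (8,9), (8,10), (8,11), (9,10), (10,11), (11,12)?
Yes (the graph is connected and all 12 vertices have even degree)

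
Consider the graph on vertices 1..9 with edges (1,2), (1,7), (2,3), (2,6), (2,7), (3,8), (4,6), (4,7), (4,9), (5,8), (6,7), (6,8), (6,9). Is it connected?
Yes (BFS from 1 visits [1, 2, 7, 3, 6, 4, 8, 9, 5] — all 9 vertices reached)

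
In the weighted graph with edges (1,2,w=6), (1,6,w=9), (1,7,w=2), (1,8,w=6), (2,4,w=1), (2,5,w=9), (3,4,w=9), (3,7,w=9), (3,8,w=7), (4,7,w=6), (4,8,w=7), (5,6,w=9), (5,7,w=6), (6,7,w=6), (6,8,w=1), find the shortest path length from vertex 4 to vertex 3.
9 (path: 4 -> 3; weights 9 = 9)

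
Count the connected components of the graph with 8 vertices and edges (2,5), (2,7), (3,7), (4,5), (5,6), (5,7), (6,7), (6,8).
2 (components: {1}, {2, 3, 4, 5, 6, 7, 8})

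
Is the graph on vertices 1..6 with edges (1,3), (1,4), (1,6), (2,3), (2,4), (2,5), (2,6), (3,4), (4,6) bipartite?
No (odd cycle of length 3: 4 -> 1 -> 6 -> 4)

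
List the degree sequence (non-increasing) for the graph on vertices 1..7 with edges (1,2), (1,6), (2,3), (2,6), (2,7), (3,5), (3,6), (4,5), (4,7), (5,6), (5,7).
[4, 4, 4, 3, 3, 2, 2] (degrees: deg(1)=2, deg(2)=4, deg(3)=3, deg(4)=2, deg(5)=4, deg(6)=4, deg(7)=3)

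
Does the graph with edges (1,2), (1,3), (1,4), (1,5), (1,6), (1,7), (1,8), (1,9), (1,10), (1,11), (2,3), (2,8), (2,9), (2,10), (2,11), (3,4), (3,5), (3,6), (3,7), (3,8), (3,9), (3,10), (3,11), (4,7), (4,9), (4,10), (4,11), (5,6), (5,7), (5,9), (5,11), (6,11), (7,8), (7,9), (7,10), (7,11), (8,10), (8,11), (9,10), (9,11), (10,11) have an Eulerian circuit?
Yes (the graph is connected and all 11 vertices have even degree)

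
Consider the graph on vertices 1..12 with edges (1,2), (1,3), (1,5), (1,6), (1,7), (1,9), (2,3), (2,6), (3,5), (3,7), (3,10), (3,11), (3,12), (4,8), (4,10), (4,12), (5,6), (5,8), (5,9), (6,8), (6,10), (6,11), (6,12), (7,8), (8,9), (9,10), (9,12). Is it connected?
Yes (BFS from 1 visits [1, 2, 3, 5, 6, 7, 9, 10, 11, 12, 8, 4] — all 12 vertices reached)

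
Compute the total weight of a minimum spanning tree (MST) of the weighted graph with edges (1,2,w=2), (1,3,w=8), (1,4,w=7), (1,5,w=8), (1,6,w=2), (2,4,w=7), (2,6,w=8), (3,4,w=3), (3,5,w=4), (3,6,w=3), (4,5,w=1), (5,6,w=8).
11 (MST edges: (1,2,w=2), (1,6,w=2), (3,4,w=3), (3,6,w=3), (4,5,w=1); sum of weights 2 + 2 + 3 + 3 + 1 = 11)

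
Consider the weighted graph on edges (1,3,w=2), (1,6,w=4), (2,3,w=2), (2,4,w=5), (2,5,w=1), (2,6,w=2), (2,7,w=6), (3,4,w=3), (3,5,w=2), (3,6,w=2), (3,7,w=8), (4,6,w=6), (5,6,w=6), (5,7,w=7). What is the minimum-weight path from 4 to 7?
11 (path: 4 -> 2 -> 7; weights 5 + 6 = 11)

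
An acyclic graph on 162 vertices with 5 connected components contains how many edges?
157 (Each of the 5 component trees on V_i vertices has V_i - 1 edges; summing gives V - C = 162 - 5 = 157)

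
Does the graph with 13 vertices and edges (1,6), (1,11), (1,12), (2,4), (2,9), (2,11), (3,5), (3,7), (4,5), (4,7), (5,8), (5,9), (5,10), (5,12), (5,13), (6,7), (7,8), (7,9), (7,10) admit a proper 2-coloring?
Yes. Partition: {1, 2, 5, 7}, {3, 4, 6, 8, 9, 10, 11, 12, 13}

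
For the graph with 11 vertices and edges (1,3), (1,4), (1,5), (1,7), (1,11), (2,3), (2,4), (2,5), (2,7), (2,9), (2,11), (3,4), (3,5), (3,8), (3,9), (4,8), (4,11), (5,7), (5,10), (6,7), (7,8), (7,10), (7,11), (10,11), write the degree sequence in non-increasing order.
[7, 6, 6, 5, 5, 5, 5, 3, 3, 2, 1] (degrees: deg(1)=5, deg(2)=6, deg(3)=6, deg(4)=5, deg(5)=5, deg(6)=1, deg(7)=7, deg(8)=3, deg(9)=2, deg(10)=3, deg(11)=5)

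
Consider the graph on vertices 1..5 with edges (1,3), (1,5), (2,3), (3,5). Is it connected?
No, it has 2 components: {1, 2, 3, 5}, {4}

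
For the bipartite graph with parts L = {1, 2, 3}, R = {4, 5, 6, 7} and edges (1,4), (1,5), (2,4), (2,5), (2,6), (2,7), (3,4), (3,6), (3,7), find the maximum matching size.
3 (matching: (1,5), (2,7), (3,6); upper bound min(|L|,|R|) = min(3,4) = 3)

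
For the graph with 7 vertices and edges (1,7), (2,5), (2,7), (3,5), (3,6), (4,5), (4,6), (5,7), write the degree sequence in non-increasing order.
[4, 3, 2, 2, 2, 2, 1] (degrees: deg(1)=1, deg(2)=2, deg(3)=2, deg(4)=2, deg(5)=4, deg(6)=2, deg(7)=3)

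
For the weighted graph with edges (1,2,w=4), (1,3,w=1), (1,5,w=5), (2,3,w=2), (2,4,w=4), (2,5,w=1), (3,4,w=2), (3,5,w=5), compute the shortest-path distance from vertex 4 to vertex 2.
4 (path: 4 -> 2; weights 4 = 4)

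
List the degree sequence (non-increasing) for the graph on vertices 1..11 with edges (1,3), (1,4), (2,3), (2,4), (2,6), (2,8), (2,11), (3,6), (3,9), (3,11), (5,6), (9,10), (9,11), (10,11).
[5, 5, 4, 3, 3, 2, 2, 2, 1, 1, 0] (degrees: deg(1)=2, deg(2)=5, deg(3)=5, deg(4)=2, deg(5)=1, deg(6)=3, deg(7)=0, deg(8)=1, deg(9)=3, deg(10)=2, deg(11)=4)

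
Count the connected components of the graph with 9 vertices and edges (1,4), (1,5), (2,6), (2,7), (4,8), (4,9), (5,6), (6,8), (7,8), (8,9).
2 (components: {1, 2, 4, 5, 6, 7, 8, 9}, {3})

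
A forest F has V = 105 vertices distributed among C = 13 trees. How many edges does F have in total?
92 (Each of the 13 component trees on V_i vertices has V_i - 1 edges; summing gives V - C = 105 - 13 = 92)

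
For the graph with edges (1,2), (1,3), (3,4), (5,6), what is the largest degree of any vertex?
2 (attained at vertices 1, 3)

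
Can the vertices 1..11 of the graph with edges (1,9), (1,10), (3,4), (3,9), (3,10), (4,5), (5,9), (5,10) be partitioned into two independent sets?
Yes. Partition: {1, 2, 3, 5, 6, 7, 8, 11}, {4, 9, 10}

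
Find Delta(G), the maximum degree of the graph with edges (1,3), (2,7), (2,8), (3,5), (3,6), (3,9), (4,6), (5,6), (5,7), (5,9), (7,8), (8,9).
4 (attained at vertices 3, 5)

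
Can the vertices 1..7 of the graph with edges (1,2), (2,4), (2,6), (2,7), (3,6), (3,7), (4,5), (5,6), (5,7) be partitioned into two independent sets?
Yes. Partition: {1, 4, 6, 7}, {2, 3, 5}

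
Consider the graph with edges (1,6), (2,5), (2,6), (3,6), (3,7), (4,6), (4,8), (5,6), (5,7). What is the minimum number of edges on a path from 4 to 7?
3 (path: 4 -> 6 -> 3 -> 7, 3 edges)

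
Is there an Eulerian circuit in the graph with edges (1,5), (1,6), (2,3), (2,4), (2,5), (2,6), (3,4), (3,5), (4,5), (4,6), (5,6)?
No (2 vertices have odd degree: {3, 5}; Eulerian circuit requires 0)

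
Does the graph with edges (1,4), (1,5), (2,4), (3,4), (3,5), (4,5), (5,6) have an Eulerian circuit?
No (2 vertices have odd degree: {2, 6}; Eulerian circuit requires 0)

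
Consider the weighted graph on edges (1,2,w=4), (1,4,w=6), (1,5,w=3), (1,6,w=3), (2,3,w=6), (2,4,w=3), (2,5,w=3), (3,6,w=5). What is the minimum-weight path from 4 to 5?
6 (path: 4 -> 2 -> 5; weights 3 + 3 = 6)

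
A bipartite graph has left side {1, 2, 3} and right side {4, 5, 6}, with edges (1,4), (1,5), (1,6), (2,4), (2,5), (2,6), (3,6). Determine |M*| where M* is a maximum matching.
3 (matching: (1,4), (2,5), (3,6); upper bound min(|L|,|R|) = min(3,3) = 3)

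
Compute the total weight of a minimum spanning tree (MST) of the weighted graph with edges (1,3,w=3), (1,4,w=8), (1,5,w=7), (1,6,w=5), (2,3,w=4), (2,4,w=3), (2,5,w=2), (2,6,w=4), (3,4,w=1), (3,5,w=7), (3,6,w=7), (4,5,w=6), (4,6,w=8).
13 (MST edges: (1,3,w=3), (2,4,w=3), (2,5,w=2), (2,6,w=4), (3,4,w=1); sum of weights 3 + 3 + 2 + 4 + 1 = 13)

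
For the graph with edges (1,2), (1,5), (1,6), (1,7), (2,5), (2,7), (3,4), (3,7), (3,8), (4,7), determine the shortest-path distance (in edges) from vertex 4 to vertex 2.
2 (path: 4 -> 7 -> 2, 2 edges)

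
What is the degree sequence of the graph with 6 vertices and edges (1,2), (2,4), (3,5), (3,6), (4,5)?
[2, 2, 2, 2, 1, 1] (degrees: deg(1)=1, deg(2)=2, deg(3)=2, deg(4)=2, deg(5)=2, deg(6)=1)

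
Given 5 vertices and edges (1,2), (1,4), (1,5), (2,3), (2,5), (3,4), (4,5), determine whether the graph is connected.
Yes (BFS from 1 visits [1, 2, 4, 5, 3] — all 5 vertices reached)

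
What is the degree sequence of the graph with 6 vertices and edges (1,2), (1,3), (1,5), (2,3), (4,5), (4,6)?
[3, 2, 2, 2, 2, 1] (degrees: deg(1)=3, deg(2)=2, deg(3)=2, deg(4)=2, deg(5)=2, deg(6)=1)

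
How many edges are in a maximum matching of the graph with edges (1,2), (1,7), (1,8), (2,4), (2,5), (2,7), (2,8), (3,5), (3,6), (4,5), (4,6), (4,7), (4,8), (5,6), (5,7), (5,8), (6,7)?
4 (matching: (1,2), (3,6), (4,8), (5,7); upper bound floor(n/2) = floor(8/2) = 4)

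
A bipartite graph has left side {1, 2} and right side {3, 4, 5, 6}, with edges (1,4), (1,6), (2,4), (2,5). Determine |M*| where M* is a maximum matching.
2 (matching: (1,6), (2,5); upper bound min(|L|,|R|) = min(2,4) = 2)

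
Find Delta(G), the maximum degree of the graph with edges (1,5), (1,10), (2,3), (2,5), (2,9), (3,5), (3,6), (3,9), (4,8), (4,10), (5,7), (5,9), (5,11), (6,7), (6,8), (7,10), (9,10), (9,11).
6 (attained at vertex 5)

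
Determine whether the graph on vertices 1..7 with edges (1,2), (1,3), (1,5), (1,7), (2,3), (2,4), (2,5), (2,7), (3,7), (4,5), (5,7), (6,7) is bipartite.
No (odd cycle of length 3: 3 -> 1 -> 2 -> 3)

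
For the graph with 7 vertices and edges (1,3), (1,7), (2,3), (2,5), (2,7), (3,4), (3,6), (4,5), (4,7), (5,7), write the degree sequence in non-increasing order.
[4, 4, 3, 3, 3, 2, 1] (degrees: deg(1)=2, deg(2)=3, deg(3)=4, deg(4)=3, deg(5)=3, deg(6)=1, deg(7)=4)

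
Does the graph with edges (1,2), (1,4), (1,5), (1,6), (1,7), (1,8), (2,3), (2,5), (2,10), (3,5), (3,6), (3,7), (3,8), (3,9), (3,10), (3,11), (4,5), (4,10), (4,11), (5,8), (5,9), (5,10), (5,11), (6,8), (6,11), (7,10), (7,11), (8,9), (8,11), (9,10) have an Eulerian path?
Yes — and in fact it has an Eulerian circuit (the graph is connected and all 11 vertices have even degree)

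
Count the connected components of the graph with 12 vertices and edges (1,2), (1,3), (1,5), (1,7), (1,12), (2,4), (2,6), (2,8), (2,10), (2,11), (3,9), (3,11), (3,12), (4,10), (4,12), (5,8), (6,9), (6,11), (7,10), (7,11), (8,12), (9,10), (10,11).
1 (components: {1, 2, 3, 4, 5, 6, 7, 8, 9, 10, 11, 12})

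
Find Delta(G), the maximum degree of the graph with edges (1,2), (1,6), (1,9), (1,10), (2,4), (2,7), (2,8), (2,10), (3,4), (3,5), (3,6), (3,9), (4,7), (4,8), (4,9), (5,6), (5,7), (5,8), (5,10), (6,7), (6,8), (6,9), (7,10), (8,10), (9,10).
6 (attained at vertices 6, 10)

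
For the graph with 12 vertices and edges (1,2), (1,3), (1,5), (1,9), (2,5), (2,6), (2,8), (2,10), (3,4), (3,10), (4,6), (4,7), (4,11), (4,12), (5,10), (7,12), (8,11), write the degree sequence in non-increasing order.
[5, 5, 4, 3, 3, 3, 2, 2, 2, 2, 2, 1] (degrees: deg(1)=4, deg(2)=5, deg(3)=3, deg(4)=5, deg(5)=3, deg(6)=2, deg(7)=2, deg(8)=2, deg(9)=1, deg(10)=3, deg(11)=2, deg(12)=2)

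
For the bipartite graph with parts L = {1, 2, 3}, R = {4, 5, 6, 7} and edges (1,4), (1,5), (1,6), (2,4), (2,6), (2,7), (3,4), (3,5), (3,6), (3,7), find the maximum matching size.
3 (matching: (1,6), (2,7), (3,5); upper bound min(|L|,|R|) = min(3,4) = 3)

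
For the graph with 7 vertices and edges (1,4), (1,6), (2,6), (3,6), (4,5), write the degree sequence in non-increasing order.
[3, 2, 2, 1, 1, 1, 0] (degrees: deg(1)=2, deg(2)=1, deg(3)=1, deg(4)=2, deg(5)=1, deg(6)=3, deg(7)=0)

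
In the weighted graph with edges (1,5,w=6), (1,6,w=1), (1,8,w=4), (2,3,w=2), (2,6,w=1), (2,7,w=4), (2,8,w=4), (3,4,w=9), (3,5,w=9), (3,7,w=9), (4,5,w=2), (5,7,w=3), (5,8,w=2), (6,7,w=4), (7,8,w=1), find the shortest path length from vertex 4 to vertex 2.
8 (path: 4 -> 5 -> 8 -> 2; weights 2 + 2 + 4 = 8)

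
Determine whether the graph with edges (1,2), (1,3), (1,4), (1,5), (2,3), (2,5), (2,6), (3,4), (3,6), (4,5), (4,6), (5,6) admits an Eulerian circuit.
Yes (the graph is connected and all 6 vertices have even degree)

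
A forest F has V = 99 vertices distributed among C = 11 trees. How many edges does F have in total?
88 (Each of the 11 component trees on V_i vertices has V_i - 1 edges; summing gives V - C = 99 - 11 = 88)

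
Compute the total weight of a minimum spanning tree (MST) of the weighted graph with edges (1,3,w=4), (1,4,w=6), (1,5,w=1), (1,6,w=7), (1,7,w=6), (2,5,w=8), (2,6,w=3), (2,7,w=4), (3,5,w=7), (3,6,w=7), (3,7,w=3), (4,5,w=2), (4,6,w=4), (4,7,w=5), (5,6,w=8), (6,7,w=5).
17 (MST edges: (1,3,w=4), (1,5,w=1), (2,6,w=3), (2,7,w=4), (3,7,w=3), (4,5,w=2); sum of weights 4 + 1 + 3 + 4 + 3 + 2 = 17)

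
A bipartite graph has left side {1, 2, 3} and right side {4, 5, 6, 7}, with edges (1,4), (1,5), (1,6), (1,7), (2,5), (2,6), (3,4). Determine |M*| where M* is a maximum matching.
3 (matching: (1,7), (2,6), (3,4); upper bound min(|L|,|R|) = min(3,4) = 3)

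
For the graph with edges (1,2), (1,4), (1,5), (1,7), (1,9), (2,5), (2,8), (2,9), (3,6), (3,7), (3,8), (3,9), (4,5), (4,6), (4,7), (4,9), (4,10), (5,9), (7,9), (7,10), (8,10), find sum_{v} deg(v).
42 (handshake: sum of degrees = 2|E| = 2 x 21 = 42)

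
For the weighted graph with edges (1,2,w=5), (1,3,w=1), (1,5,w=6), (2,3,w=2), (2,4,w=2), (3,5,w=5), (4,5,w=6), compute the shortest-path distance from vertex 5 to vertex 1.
6 (path: 5 -> 1; weights 6 = 6)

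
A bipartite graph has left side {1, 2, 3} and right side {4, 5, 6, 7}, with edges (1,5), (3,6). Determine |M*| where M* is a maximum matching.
2 (matching: (1,5), (3,6); upper bound min(|L|,|R|) = min(3,4) = 3)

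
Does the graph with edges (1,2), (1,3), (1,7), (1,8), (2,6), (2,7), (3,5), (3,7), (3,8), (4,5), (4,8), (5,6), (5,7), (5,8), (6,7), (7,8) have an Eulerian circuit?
No (4 vertices have odd degree: {2, 5, 6, 8}; Eulerian circuit requires 0)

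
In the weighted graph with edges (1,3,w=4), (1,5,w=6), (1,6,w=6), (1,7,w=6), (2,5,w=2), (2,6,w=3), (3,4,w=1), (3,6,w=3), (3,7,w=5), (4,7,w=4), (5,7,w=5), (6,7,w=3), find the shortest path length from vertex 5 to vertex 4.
9 (path: 5 -> 7 -> 4; weights 5 + 4 = 9)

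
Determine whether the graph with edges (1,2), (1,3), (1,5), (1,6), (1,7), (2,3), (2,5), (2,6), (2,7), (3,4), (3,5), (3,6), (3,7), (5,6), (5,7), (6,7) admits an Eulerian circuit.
No (6 vertices have odd degree: {1, 2, 4, 5, 6, 7}; Eulerian circuit requires 0)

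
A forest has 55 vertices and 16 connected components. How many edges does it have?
39 (Each of the 16 component trees on V_i vertices has V_i - 1 edges; summing gives V - C = 55 - 16 = 39)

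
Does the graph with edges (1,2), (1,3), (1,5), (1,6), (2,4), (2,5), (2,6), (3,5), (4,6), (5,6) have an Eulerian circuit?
Yes (the graph is connected and all 6 vertices have even degree)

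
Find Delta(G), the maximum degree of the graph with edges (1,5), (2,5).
2 (attained at vertex 5)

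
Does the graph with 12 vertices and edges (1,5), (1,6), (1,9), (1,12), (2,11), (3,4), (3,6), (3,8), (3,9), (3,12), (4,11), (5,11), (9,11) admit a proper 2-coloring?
Yes. Partition: {1, 3, 7, 10, 11}, {2, 4, 5, 6, 8, 9, 12}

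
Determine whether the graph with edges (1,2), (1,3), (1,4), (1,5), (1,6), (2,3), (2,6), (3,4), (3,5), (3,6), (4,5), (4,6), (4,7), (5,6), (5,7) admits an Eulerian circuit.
No (6 vertices have odd degree: {1, 2, 3, 4, 5, 6}; Eulerian circuit requires 0)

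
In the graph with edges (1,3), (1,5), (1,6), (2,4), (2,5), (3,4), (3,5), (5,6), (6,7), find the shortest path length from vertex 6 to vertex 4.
3 (path: 6 -> 5 -> 3 -> 4, 3 edges)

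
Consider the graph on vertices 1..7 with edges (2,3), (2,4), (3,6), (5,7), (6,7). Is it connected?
No, it has 2 components: {1}, {2, 3, 4, 5, 6, 7}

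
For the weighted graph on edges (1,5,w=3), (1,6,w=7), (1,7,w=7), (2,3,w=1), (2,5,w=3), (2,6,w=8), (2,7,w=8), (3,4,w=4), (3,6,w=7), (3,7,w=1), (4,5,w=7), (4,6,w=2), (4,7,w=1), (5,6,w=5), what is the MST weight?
11 (MST edges: (1,5,w=3), (2,3,w=1), (2,5,w=3), (3,7,w=1), (4,6,w=2), (4,7,w=1); sum of weights 3 + 1 + 3 + 1 + 2 + 1 = 11)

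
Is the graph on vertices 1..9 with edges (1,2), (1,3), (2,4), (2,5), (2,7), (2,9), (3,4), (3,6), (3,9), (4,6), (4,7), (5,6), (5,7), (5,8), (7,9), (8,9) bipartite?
No (odd cycle of length 5: 4 -> 2 -> 1 -> 3 -> 6 -> 4)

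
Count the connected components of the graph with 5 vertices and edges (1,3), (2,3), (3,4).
2 (components: {1, 2, 3, 4}, {5})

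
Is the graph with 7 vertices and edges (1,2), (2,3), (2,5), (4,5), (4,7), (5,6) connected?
Yes (BFS from 1 visits [1, 2, 3, 5, 4, 6, 7] — all 7 vertices reached)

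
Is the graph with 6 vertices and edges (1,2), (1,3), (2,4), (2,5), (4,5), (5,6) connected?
Yes (BFS from 1 visits [1, 2, 3, 4, 5, 6] — all 6 vertices reached)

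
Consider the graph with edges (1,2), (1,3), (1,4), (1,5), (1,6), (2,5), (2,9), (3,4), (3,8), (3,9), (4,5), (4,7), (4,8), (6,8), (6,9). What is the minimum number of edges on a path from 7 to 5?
2 (path: 7 -> 4 -> 5, 2 edges)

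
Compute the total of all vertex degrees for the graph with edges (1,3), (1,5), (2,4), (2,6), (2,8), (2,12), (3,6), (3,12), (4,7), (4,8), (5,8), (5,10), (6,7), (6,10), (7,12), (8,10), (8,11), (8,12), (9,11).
38 (handshake: sum of degrees = 2|E| = 2 x 19 = 38)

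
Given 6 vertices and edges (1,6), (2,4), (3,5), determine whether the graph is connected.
No, it has 3 components: {1, 6}, {2, 4}, {3, 5}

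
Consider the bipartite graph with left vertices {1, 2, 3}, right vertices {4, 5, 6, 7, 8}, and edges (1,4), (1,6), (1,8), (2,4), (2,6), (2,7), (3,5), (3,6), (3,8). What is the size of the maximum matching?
3 (matching: (1,8), (2,7), (3,6); upper bound min(|L|,|R|) = min(3,5) = 3)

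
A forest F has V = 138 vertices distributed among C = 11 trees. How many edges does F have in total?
127 (Each of the 11 component trees on V_i vertices has V_i - 1 edges; summing gives V - C = 138 - 11 = 127)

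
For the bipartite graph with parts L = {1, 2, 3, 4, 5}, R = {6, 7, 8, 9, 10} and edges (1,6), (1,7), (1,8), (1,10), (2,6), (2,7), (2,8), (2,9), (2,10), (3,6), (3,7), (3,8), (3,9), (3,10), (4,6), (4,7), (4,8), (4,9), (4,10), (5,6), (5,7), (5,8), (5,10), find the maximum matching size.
5 (matching: (1,10), (2,9), (3,8), (4,7), (5,6); upper bound min(|L|,|R|) = min(5,5) = 5)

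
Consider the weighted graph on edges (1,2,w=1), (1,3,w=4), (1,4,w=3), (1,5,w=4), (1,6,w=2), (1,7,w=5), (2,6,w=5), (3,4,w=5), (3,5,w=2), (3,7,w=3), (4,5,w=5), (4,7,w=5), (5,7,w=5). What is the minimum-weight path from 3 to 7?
3 (path: 3 -> 7; weights 3 = 3)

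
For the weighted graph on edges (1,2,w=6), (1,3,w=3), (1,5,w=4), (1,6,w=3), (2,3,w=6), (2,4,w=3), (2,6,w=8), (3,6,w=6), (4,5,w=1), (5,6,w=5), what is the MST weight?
14 (MST edges: (1,3,w=3), (1,5,w=4), (1,6,w=3), (2,4,w=3), (4,5,w=1); sum of weights 3 + 4 + 3 + 3 + 1 = 14)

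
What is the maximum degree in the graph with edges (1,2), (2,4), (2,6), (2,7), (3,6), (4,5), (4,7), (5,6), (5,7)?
4 (attained at vertex 2)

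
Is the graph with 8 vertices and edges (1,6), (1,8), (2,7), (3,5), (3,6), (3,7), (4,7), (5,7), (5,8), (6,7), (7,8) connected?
Yes (BFS from 1 visits [1, 6, 8, 3, 7, 5, 2, 4] — all 8 vertices reached)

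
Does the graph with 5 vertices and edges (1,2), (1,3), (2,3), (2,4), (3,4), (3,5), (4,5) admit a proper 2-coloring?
No (odd cycle of length 3: 3 -> 1 -> 2 -> 3)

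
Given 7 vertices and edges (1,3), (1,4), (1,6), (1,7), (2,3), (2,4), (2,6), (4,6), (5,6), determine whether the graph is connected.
Yes (BFS from 1 visits [1, 3, 4, 6, 7, 2, 5] — all 7 vertices reached)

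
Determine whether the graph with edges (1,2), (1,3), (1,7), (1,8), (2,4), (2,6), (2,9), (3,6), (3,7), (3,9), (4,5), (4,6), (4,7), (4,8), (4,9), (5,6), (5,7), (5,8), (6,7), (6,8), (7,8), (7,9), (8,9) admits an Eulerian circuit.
No (2 vertices have odd degree: {7, 9}; Eulerian circuit requires 0)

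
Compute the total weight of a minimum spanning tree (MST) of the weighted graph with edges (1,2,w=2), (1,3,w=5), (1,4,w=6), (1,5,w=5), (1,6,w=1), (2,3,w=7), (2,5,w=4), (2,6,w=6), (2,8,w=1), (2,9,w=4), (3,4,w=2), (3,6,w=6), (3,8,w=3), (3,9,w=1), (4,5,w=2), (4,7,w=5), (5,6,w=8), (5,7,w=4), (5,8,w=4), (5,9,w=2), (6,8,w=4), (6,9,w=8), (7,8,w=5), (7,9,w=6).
16 (MST edges: (1,2,w=2), (1,6,w=1), (2,8,w=1), (3,4,w=2), (3,8,w=3), (3,9,w=1), (4,5,w=2), (5,7,w=4); sum of weights 2 + 1 + 1 + 2 + 3 + 1 + 2 + 4 = 16)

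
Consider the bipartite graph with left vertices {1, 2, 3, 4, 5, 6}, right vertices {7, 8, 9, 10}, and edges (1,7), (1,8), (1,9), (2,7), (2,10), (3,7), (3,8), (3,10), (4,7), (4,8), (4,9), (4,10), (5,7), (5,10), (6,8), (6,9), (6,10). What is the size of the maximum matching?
4 (matching: (1,9), (2,10), (3,8), (4,7); upper bound min(|L|,|R|) = min(6,4) = 4)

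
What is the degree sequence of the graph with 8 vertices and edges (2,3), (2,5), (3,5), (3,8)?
[3, 2, 2, 1, 0, 0, 0, 0] (degrees: deg(1)=0, deg(2)=2, deg(3)=3, deg(4)=0, deg(5)=2, deg(6)=0, deg(7)=0, deg(8)=1)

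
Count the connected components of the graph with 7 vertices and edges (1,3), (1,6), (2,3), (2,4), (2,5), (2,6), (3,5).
2 (components: {1, 2, 3, 4, 5, 6}, {7})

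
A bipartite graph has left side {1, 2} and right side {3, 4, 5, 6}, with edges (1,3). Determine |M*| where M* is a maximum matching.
1 (matching: (1,3); upper bound min(|L|,|R|) = min(2,4) = 2)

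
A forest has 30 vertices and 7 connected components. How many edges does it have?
23 (Each of the 7 component trees on V_i vertices has V_i - 1 edges; summing gives V - C = 30 - 7 = 23)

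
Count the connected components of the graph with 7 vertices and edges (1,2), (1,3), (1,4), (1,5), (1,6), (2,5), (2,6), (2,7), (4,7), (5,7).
1 (components: {1, 2, 3, 4, 5, 6, 7})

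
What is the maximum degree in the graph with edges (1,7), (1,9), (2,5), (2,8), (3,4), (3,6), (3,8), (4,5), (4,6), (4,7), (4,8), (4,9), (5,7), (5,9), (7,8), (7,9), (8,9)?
6 (attained at vertex 4)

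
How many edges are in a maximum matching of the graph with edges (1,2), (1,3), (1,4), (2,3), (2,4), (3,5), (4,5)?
2 (matching: (1,4), (3,5); upper bound floor(n/2) = floor(5/2) = 2)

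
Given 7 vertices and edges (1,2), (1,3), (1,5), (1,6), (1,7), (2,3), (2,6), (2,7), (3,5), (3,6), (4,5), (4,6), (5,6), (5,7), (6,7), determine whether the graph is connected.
Yes (BFS from 1 visits [1, 2, 3, 5, 6, 7, 4] — all 7 vertices reached)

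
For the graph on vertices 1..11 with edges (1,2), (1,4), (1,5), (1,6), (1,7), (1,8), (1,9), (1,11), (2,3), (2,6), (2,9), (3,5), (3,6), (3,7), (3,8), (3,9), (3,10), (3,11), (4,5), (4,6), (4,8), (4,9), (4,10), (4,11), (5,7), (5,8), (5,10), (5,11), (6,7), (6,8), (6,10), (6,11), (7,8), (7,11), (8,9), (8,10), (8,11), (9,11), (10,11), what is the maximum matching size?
5 (matching: (1,9), (2,6), (3,8), (5,7), (10,11); upper bound floor(n/2) = floor(11/2) = 5)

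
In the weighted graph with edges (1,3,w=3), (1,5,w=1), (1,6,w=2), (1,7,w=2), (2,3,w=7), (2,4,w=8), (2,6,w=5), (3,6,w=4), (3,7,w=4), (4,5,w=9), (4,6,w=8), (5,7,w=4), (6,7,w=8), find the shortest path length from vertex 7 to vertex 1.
2 (path: 7 -> 1; weights 2 = 2)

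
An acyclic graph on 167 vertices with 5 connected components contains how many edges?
162 (Each of the 5 component trees on V_i vertices has V_i - 1 edges; summing gives V - C = 167 - 5 = 162)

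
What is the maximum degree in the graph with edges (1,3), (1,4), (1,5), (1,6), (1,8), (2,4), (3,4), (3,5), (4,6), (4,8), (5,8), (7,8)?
5 (attained at vertices 1, 4)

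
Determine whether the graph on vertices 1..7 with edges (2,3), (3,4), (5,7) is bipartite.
Yes. Partition: {1, 2, 4, 5, 6}, {3, 7}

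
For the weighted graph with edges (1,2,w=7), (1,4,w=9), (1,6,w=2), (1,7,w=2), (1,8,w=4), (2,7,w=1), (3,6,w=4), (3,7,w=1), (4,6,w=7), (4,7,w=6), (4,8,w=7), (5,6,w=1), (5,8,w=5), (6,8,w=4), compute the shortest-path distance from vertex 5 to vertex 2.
6 (path: 5 -> 6 -> 1 -> 7 -> 2; weights 1 + 2 + 2 + 1 = 6)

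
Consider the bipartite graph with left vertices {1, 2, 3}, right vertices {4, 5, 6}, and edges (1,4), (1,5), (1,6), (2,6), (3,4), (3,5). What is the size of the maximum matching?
3 (matching: (1,4), (2,6), (3,5); upper bound min(|L|,|R|) = min(3,3) = 3)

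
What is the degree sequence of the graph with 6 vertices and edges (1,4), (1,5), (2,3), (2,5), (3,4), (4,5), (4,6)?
[4, 3, 2, 2, 2, 1] (degrees: deg(1)=2, deg(2)=2, deg(3)=2, deg(4)=4, deg(5)=3, deg(6)=1)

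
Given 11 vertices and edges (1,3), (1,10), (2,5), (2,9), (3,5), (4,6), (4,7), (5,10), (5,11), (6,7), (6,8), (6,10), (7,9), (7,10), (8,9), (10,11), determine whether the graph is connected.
Yes (BFS from 1 visits [1, 3, 10, 5, 6, 7, 11, 2, 4, 8, 9] — all 11 vertices reached)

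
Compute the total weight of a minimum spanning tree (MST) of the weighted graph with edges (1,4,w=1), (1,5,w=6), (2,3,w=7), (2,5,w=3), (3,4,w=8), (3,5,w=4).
14 (MST edges: (1,4,w=1), (1,5,w=6), (2,5,w=3), (3,5,w=4); sum of weights 1 + 6 + 3 + 4 = 14)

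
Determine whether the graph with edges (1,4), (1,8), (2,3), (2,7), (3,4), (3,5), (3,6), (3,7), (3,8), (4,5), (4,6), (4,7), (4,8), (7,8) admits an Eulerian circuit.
Yes (the graph is connected and all 8 vertices have even degree)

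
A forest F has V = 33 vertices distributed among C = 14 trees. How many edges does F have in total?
19 (Each of the 14 component trees on V_i vertices has V_i - 1 edges; summing gives V - C = 33 - 14 = 19)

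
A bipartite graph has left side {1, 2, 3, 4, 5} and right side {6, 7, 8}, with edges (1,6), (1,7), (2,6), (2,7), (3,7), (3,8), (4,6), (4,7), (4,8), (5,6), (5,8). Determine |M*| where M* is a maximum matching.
3 (matching: (1,7), (2,6), (3,8); upper bound min(|L|,|R|) = min(5,3) = 3)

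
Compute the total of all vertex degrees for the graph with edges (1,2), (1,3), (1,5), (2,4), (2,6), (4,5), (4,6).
14 (handshake: sum of degrees = 2|E| = 2 x 7 = 14)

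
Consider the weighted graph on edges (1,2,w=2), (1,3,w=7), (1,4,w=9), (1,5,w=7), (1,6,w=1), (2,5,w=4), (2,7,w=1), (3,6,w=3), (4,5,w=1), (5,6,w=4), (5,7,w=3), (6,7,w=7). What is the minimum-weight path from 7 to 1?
3 (path: 7 -> 2 -> 1; weights 1 + 2 = 3)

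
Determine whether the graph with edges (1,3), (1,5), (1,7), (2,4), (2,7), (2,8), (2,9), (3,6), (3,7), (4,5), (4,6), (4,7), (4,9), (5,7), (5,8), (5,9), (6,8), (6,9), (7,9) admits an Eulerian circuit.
No (6 vertices have odd degree: {1, 3, 4, 5, 8, 9}; Eulerian circuit requires 0)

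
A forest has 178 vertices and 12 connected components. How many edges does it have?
166 (Each of the 12 component trees on V_i vertices has V_i - 1 edges; summing gives V - C = 178 - 12 = 166)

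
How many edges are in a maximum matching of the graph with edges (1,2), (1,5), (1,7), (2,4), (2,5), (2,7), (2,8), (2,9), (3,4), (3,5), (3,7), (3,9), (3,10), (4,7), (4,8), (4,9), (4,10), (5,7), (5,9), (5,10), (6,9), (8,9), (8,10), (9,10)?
5 (matching: (1,7), (2,5), (3,10), (4,8), (6,9); upper bound floor(n/2) = floor(10/2) = 5)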